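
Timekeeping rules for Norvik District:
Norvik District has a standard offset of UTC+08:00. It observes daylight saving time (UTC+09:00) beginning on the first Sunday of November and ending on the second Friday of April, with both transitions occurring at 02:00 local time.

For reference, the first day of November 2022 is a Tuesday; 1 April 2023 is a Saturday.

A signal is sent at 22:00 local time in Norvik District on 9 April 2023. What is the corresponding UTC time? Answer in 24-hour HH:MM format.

1 November 2022 is a Tuesday, so the first Sunday is November 6.
1 April 2023 is a Saturday, so the first Friday is April 7 and the second is April 14.
Daylight saving runs 6 November 2022 – 14 April 2023; 9 April 2023 is inside that window, so Norvik District is at UTC+09:00.
22:00 local − 9h = 13:00 UTC.

13:00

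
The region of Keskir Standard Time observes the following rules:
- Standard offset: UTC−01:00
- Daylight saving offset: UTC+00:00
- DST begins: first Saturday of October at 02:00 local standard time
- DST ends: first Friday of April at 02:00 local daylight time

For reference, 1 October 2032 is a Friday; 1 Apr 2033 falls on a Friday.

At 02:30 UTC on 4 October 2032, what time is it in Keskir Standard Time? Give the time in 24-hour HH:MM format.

1 October 2032 is a Friday, so the first Saturday is October 2.
1 April 2033 is a Friday, so the first Friday is April 1.
At the standard offset (UTC−01:00), 02:30 UTC − 1h = 01:30 Keskir Standard Time standard time.
The standard-time date in Keskir Standard Time, 4 October 2032, falls between 2 October 2032 and 1 April 2033, so daylight saving is in effect and Keskir Standard Time is at UTC+00:00.
02:30 UTC + 0h = 02:30 local.

02:30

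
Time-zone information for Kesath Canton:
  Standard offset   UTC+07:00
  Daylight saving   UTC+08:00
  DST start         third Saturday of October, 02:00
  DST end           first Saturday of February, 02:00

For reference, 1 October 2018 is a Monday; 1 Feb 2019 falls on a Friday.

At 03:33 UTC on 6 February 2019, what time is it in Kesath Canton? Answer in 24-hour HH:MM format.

10:33

1 October 2018 is a Monday, so the first Saturday is October 6 and the third is October 20.
1 February 2019 is a Friday, so the first Saturday is February 2.
At the standard offset (UTC+07:00), 03:33 UTC + 7h = 10:33 Kesath Canton standard time.
The standard-time date in Kesath Canton, 6 February 2019, is outside the daylight-saving period (20 October 2018 – 2 February 2019), so Kesath Canton is on standard time, UTC+07:00.
03:33 UTC + 7h = 10:33 local.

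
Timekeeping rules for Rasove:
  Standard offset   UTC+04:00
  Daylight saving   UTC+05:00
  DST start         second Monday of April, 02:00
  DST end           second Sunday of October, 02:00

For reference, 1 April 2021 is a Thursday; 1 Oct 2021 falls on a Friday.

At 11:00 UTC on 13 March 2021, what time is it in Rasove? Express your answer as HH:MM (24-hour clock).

1 April 2021 is a Thursday, so the first Monday is April 5 and the second is April 12.
1 October 2021 is a Friday, so the first Sunday is October 3 and the second is October 10.
At the standard offset (UTC+04:00), 11:00 UTC + 4h = 15:00 Rasove standard time.
The standard-time date in Rasove, 13 March 2021, does not fall between 12 April and 10 October, so daylight saving is not in effect and Rasove is at UTC+04:00.
11:00 UTC + 4h = 15:00 local.

15:00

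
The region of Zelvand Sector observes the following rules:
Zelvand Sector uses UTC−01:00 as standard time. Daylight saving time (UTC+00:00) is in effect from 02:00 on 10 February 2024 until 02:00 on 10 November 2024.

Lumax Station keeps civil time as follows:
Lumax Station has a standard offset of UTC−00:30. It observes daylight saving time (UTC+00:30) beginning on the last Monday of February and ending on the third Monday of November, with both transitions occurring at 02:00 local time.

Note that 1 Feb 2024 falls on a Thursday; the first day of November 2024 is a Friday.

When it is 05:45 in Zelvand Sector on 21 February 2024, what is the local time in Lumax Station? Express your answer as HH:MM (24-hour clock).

05:15

Daylight saving runs 10 February – 10 November; 21 February 2024 is inside that window, so Zelvand Sector is at UTC+00:00.
05:45 Zelvand Sector − 0h = 05:45 UTC.
1 February 2024 is a Thursday, so Mondays fall on 5, 12, 19, 26; the last is February 26.
1 November 2024 is a Friday, so the first Monday is November 4 and the third is November 18.
At the standard offset (UTC−00:30), 05:45 UTC − 0h30m = 05:15 Lumax Station standard time.
The standard-time date in Lumax Station, 21 February 2024, does not fall between 26 February and 18 November, so daylight saving is not in effect and Lumax Station is at UTC−00:30.
05:45 UTC − 0h30m = 05:15 Lumax Station.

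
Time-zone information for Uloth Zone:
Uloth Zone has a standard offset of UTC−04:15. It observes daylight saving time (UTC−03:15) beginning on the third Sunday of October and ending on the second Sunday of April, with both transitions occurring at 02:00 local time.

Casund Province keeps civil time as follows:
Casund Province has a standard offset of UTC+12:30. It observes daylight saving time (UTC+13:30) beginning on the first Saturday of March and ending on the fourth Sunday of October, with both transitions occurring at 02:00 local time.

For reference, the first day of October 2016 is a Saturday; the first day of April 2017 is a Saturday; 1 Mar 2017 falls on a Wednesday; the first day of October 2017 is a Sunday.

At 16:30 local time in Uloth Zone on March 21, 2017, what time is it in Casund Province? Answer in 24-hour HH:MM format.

1 October 2016 is a Saturday, so the first Sunday is October 2 and the third is October 16.
1 April 2017 is a Saturday, so the first Sunday is April 2 and the second is April 9.
March 21, 2017 falls between 16 October 2016 and 9 April 2017, so daylight saving is in effect and Uloth Zone is at UTC−03:15.
16:30 Uloth Zone + 3h15m = 19:45 UTC.
1 March 2017 is a Wednesday, so the first Saturday is March 4.
1 October 2017 is a Sunday, so the first Sunday is October 1 and the fourth is October 22.
At the standard offset (UTC+12:30), 19:45 UTC + 12h30m = 08:15 Casund Province standard time (rolling into the next day, 22 March 2017).
The standard-time date in Casund Province, March 22, 2017, falls between 4 March and 22 October, so daylight saving is in effect and Casund Province is at UTC+13:30.
19:45 UTC + 13h30m = 09:15 Casund Province (rolling into the next day, 22 March 2017).

09:15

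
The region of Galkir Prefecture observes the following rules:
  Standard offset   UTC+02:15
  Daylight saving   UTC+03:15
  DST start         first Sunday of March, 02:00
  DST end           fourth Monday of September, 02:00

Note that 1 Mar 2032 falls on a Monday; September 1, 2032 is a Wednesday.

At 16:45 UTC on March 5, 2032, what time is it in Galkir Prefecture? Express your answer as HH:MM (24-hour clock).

19:00

1 March 2032 is a Monday, so the first Sunday is March 7.
1 September 2032 is a Wednesday, so the first Monday is September 6 and the fourth is September 27.
At the standard offset (UTC+02:15), 16:45 UTC + 2h15m = 19:00 Galkir Prefecture standard time.
The standard-time date in Galkir Prefecture, March 5, 2032, is outside the daylight-saving period (7 March – 27 September), so Galkir Prefecture is on standard time, UTC+02:15.
16:45 UTC + 2h15m = 19:00 local.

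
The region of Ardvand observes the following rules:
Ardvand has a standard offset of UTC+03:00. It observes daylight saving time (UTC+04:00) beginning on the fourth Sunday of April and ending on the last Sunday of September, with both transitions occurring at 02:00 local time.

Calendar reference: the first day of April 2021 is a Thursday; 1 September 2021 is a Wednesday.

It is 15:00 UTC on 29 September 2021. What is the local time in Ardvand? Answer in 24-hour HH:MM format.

1 April 2021 is a Thursday, so the first Sunday is April 4 and the fourth is April 25.
1 September 2021 is a Wednesday, so Sundays fall on 5, 12, 19, 26; the last is September 26.
At the standard offset (UTC+03:00), 15:00 UTC + 3h = 18:00 Ardvand standard time.
The standard-time date in Ardvand, 29 September 2021, is outside the daylight-saving period (25 April – 26 September), so Ardvand is on standard time, UTC+03:00.
15:00 UTC + 3h = 18:00 local.

18:00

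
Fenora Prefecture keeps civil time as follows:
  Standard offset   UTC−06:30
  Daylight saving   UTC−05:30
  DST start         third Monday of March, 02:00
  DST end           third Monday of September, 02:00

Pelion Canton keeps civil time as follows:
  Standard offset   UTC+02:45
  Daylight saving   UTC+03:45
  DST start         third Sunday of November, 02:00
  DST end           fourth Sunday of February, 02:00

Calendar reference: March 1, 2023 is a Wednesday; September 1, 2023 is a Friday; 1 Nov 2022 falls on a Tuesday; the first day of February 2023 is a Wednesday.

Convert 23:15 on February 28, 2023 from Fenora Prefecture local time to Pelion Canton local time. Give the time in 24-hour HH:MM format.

08:30

1 March 2023 is a Wednesday, so the first Monday is March 6 and the third is March 20.
1 September 2023 is a Friday, so the first Monday is September 4 and the third is September 18.
Daylight saving runs 20 March – 18 September; February 28, 2023 is outside that window, so Fenora Prefecture is on standard time at UTC−06:30.
23:15 Fenora Prefecture + 6h30m = 05:45 UTC (rolling into the next day, 1 March 2023).
1 November 2022 is a Tuesday, so the first Sunday is November 6 and the third is November 20.
1 February 2023 is a Wednesday, so the first Sunday is February 5 and the fourth is February 26.
At the standard offset (UTC+02:45), 05:45 UTC + 2h45m = 08:30 Pelion Canton standard time.
The standard-time date in Pelion Canton, March 1, 2023, is outside the daylight-saving period (20 November 2022 – 26 February 2023), so Pelion Canton is on standard time, UTC+02:45.
05:45 UTC + 2h45m = 08:30 Pelion Canton.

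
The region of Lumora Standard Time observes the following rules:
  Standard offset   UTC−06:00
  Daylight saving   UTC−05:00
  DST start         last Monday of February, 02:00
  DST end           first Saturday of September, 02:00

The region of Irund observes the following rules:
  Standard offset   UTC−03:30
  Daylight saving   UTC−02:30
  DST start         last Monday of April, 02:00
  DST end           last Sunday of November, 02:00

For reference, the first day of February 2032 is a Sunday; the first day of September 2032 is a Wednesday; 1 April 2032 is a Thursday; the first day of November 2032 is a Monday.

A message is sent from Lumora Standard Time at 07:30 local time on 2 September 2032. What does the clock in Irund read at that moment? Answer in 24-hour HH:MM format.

10:00

1 February 2032 is a Sunday, so Mondays fall on 2, 9, 16, 23; the last is February 23.
1 September 2032 is a Wednesday, so the first Saturday is September 4.
Daylight saving runs 23 February – 4 September; 2 September 2032 is inside that window, so Lumora Standard Time is at UTC−05:00.
07:30 Lumora Standard Time + 5h = 12:30 UTC.
1 April 2032 is a Thursday, so Mondays fall on 5, 12, 19, 26; the last is April 26.
1 November 2032 is a Monday, so Sundays fall on 7, 14, 21, 28; the last is November 28.
At the standard offset (UTC−03:30), 12:30 UTC − 3h30m = 09:00 Irund standard time.
Daylight saving runs 26 April – 28 November; the standard-time date in Irund, 2 September 2032, is inside that window, so Irund is at UTC−02:30.
12:30 UTC − 2h30m = 10:00 Irund.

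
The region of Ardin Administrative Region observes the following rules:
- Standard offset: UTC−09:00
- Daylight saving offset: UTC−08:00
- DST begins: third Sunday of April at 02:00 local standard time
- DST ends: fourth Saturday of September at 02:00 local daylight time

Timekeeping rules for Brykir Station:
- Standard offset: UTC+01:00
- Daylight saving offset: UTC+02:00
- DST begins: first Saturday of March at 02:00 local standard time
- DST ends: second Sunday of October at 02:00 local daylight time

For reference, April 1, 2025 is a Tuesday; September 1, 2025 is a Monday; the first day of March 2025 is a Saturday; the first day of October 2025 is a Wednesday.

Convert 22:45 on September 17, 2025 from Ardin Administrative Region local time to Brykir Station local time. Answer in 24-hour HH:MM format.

1 April 2025 is a Tuesday, so the first Sunday is April 6 and the third is April 20.
1 September 2025 is a Monday, so the first Saturday is September 6 and the fourth is September 27.
September 17, 2025 lies within the daylight-saving period (20 April – 27 September), so Ardin Administrative Region is on daylight time, UTC−08:00.
22:45 Ardin Administrative Region + 8h = 06:45 UTC (rolling into the next day, 18 September 2025).
1 March 2025 is a Saturday, so the first Saturday is March 1.
1 October 2025 is a Wednesday, so the first Sunday is October 5 and the second is October 12.
At the standard offset (UTC+01:00), 06:45 UTC + 1h = 07:45 Brykir Station standard time.
The standard-time date in Brykir Station, September 18, 2025, falls between 1 March and 12 October, so daylight saving is in effect and Brykir Station is at UTC+02:00.
06:45 UTC + 2h = 08:45 Brykir Station.

08:45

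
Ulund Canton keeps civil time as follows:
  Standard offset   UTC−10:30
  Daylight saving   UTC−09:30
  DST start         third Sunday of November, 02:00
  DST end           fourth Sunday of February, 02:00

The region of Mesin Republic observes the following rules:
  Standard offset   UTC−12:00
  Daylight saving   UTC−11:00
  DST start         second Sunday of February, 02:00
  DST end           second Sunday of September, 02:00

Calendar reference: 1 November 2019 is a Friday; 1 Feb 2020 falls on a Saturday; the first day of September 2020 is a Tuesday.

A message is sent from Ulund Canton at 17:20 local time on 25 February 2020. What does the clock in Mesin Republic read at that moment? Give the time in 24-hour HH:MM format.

1 November 2019 is a Friday, so the first Sunday is November 3 and the third is November 17.
1 February 2020 is a Saturday, so the first Sunday is February 2 and the fourth is February 23.
25 February 2020 is outside the daylight-saving period (17 November 2019 – 23 February 2020), so Ulund Canton is on standard time, UTC−10:30.
17:20 Ulund Canton + 10h30m = 03:50 UTC (rolling into the next day, 26 February 2020).
1 February 2020 is a Saturday, so the first Sunday is February 2 and the second is February 9.
1 September 2020 is a Tuesday, so the first Sunday is September 6 and the second is September 13.
At the standard offset (UTC−12:00), 03:50 UTC − 12h = 15:50 Mesin Republic standard time (rolling into the previous day, 25 February 2020).
Daylight saving runs 9 February – 13 September; the standard-time date in Mesin Republic, 25 February 2020, is inside that window, so Mesin Republic is at UTC−11:00.
03:50 UTC − 11h = 16:50 Mesin Republic (rolling into the previous day, 25 February 2020).

16:50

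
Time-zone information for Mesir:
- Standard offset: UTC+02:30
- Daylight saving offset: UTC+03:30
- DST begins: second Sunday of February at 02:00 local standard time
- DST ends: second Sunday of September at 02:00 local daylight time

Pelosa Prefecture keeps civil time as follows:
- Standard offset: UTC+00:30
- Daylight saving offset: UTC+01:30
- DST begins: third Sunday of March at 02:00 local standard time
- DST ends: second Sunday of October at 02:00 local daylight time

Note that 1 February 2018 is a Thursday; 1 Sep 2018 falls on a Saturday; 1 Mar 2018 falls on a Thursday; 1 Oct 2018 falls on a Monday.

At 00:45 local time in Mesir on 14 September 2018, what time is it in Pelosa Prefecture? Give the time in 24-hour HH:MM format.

23:45

1 February 2018 is a Thursday, so the first Sunday is February 4 and the second is February 11.
1 September 2018 is a Saturday, so the first Sunday is September 2 and the second is September 9.
Daylight saving runs 11 February – 9 September; 14 September 2018 is outside that window, so Mesir is on standard time at UTC+02:30.
00:45 Mesir − 2h30m = 22:15 UTC (rolling into the previous day, 13 September 2018).
1 March 2018 is a Thursday, so the first Sunday is March 4 and the third is March 18.
1 October 2018 is a Monday, so the first Sunday is October 7 and the second is October 14.
At the standard offset (UTC+00:30), 22:15 UTC + 0h30m = 22:45 Pelosa Prefecture standard time.
The standard-time date in Pelosa Prefecture, 13 September 2018, falls between 18 March and 14 October, so daylight saving is in effect and Pelosa Prefecture is at UTC+01:30.
22:15 UTC + 1h30m = 23:45 Pelosa Prefecture.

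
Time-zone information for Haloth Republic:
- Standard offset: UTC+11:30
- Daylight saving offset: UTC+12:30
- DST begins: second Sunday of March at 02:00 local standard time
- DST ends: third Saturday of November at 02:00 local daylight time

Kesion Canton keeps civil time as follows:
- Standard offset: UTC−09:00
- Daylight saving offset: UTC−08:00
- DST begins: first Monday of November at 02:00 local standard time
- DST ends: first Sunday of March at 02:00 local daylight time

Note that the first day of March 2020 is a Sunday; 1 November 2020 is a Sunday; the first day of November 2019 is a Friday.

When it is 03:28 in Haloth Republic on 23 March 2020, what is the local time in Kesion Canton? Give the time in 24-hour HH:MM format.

05:58

1 March 2020 is a Sunday, so the first Sunday is March 1 and the second is March 8.
1 November 2020 is a Sunday, so the first Saturday is November 7 and the third is November 21.
23 March 2020 falls between 8 March and 21 November, so daylight saving is in effect and Haloth Republic is at UTC+12:30.
03:28 Haloth Republic − 12h30m = 14:58 UTC (rolling into the previous day, 22 March 2020).
1 November 2019 is a Friday, so the first Monday is November 4.
1 March 2020 is a Sunday, so the first Sunday is March 1.
At the standard offset (UTC−09:00), 14:58 UTC − 9h = 05:58 Kesion Canton standard time.
The standard-time date in Kesion Canton, 22 March 2020, does not fall between 4 November 2019 and 1 March 2020, so daylight saving is not in effect and Kesion Canton is at UTC−09:00.
14:58 UTC − 9h = 05:58 Kesion Canton.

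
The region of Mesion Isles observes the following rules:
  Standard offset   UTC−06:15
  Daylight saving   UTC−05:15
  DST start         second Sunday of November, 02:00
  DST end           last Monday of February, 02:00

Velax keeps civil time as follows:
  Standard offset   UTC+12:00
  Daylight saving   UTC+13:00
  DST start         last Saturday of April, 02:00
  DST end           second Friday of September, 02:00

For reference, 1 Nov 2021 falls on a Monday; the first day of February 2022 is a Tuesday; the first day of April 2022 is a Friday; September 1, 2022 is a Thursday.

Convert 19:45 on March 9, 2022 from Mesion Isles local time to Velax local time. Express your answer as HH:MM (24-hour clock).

1 November 2021 is a Monday, so the first Sunday is November 7 and the second is November 14.
1 February 2022 is a Tuesday, so Mondays fall on 7, 14, 21, 28; the last is February 28.
March 9, 2022 does not fall between 14 November 2021 and 28 February 2022, so daylight saving is not in effect and Mesion Isles is at UTC−06:15.
19:45 Mesion Isles + 6h15m = 02:00 UTC (rolling into the next day, 10 March 2022).
1 April 2022 is a Friday, so Saturdays fall on 2, 9, 16, 23, 30; the last is April 30.
1 September 2022 is a Thursday, so the first Friday is September 2 and the second is September 9.
At the standard offset (UTC+12:00), 02:00 UTC + 12h = 14:00 Velax standard time.
The standard-time date in Velax, March 10, 2022, is outside the daylight-saving period (30 April – 9 September), so Velax is on standard time, UTC+12:00.
02:00 UTC + 12h = 14:00 Velax.

14:00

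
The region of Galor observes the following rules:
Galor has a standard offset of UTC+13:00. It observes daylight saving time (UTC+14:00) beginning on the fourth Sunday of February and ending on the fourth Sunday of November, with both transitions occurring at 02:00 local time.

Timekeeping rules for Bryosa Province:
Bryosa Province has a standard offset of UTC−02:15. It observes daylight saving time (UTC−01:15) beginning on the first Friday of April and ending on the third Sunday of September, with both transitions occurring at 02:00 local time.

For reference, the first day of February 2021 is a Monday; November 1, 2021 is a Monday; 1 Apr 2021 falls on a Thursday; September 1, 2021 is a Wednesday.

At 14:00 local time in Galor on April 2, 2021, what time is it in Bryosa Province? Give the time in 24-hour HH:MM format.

21:45

1 February 2021 is a Monday, so the first Sunday is February 7 and the fourth is February 28.
1 November 2021 is a Monday, so the first Sunday is November 7 and the fourth is November 28.
April 2, 2021 lies within the daylight-saving period (28 February – 28 November), so Galor is on daylight time, UTC+14:00.
14:00 Galor − 14h = 00:00 UTC.
1 April 2021 is a Thursday, so the first Friday is April 2.
1 September 2021 is a Wednesday, so the first Sunday is September 5 and the third is September 19.
At the standard offset (UTC−02:15), 00:00 UTC − 2h15m = 21:45 Bryosa Province standard time (rolling into the previous day, 1 April 2021).
Daylight saving runs 2 April – 19 September; the standard-time date in Bryosa Province, April 1, 2021, is outside that window, so Bryosa Province is on standard time at UTC−02:15.
00:00 UTC − 2h15m = 21:45 Bryosa Province (rolling into the previous day, 1 April 2021).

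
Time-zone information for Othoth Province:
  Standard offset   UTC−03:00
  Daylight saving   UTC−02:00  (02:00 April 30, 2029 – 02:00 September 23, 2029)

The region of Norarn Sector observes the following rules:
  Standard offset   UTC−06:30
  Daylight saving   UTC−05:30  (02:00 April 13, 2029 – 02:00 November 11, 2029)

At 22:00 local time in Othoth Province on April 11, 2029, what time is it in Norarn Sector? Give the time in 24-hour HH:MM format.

18:30

Daylight saving runs 30 April – 23 September; April 11, 2029 is outside that window, so Othoth Province is on standard time at UTC−03:00.
22:00 Othoth Province + 3h = 01:00 UTC (rolling into the next day, 12 April 2029).
At the standard offset (UTC−06:30), 01:00 UTC − 6h30m = 18:30 Norarn Sector standard time (rolling into the previous day, 11 April 2029).
The standard-time date in Norarn Sector, April 11, 2029, is outside the daylight-saving period (13 April – 11 November), so Norarn Sector is on standard time, UTC−06:30.
01:00 UTC − 6h30m = 18:30 Norarn Sector (rolling into the previous day, 11 April 2029).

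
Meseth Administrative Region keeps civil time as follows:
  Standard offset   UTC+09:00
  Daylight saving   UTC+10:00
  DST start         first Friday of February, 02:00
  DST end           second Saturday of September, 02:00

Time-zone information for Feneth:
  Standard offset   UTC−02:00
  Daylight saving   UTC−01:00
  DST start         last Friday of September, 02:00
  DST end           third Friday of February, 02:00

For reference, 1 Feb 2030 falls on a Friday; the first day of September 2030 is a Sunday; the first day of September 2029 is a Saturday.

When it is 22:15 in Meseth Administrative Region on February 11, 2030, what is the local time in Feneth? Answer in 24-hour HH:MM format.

11:15

1 February 2030 is a Friday, so the first Friday is February 1.
1 September 2030 is a Sunday, so the first Saturday is September 7 and the second is September 14.
Daylight saving runs 1 February – 14 September; February 11, 2030 is inside that window, so Meseth Administrative Region is at UTC+10:00.
22:15 Meseth Administrative Region − 10h = 12:15 UTC.
1 September 2029 is a Saturday, so Fridays fall on 7, 14, 21, 28; the last is September 28.
1 February 2030 is a Friday, so the first Friday is February 1 and the third is February 15.
At the standard offset (UTC−02:00), 12:15 UTC − 2h = 10:15 Feneth standard time.
Daylight saving runs 28 September 2029 – 15 February 2030; the standard-time date in Feneth, February 11, 2030, is inside that window, so Feneth is at UTC−01:00.
12:15 UTC − 1h = 11:15 Feneth.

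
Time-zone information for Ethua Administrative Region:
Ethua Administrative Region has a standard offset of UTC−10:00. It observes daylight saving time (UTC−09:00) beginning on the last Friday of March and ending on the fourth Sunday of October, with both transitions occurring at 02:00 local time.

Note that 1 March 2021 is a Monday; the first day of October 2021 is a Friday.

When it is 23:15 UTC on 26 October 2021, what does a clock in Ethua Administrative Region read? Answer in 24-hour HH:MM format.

13:15

1 March 2021 is a Monday, so Fridays fall on 5, 12, 19, 26; the last is March 26.
1 October 2021 is a Friday, so the first Sunday is October 3 and the fourth is October 24.
At the standard offset (UTC−10:00), 23:15 UTC − 10h = 13:15 Ethua Administrative Region standard time.
The standard-time date in Ethua Administrative Region, 26 October 2021, is outside the daylight-saving period (26 March – 24 October), so Ethua Administrative Region is on standard time, UTC−10:00.
23:15 UTC − 10h = 13:15 local.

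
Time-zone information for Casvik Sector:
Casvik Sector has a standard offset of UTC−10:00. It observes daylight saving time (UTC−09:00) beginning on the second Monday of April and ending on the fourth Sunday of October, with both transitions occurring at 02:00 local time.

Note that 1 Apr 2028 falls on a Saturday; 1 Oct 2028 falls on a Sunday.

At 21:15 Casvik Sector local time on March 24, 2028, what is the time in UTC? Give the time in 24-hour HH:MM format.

1 April 2028 is a Saturday, so the first Monday is April 3 and the second is April 10.
1 October 2028 is a Sunday, so the first Sunday is October 1 and the fourth is October 22.
March 24, 2028 does not fall between 10 April and 22 October, so daylight saving is not in effect and Casvik Sector is at UTC−10:00.
21:15 local + 10h = 07:15 UTC (rolling into the next day, 25 March 2028).

07:15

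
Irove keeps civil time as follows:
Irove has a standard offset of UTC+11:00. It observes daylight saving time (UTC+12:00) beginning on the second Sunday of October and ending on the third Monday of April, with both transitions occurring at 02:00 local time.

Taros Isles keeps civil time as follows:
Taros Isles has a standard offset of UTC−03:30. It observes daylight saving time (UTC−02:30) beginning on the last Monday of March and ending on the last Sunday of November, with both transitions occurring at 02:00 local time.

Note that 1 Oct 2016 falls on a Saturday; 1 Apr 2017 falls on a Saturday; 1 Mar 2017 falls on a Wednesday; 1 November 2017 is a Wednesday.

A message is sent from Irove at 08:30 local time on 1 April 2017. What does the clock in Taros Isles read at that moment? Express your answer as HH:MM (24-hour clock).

18:00

1 October 2016 is a Saturday, so the first Sunday is October 2 and the second is October 9.
1 April 2017 is a Saturday, so the first Monday is April 3 and the third is April 17.
1 April 2017 lies within the daylight-saving period (9 October 2016 – 17 April 2017), so Irove is on daylight time, UTC+12:00.
08:30 Irove − 12h = 20:30 UTC (rolling into the previous day, 31 March 2017).
1 March 2017 is a Wednesday, so Mondays fall on 6, 13, 20, 27; the last is March 27.
1 November 2017 is a Wednesday, so Sundays fall on 5, 12, 19, 26; the last is November 26.
At the standard offset (UTC−03:30), 20:30 UTC − 3h30m = 17:00 Taros Isles standard time.
The standard-time date in Taros Isles, 31 March 2017, lies within the daylight-saving period (27 March – 26 November), so Taros Isles is on daylight time, UTC−02:30.
20:30 UTC − 2h30m = 18:00 Taros Isles.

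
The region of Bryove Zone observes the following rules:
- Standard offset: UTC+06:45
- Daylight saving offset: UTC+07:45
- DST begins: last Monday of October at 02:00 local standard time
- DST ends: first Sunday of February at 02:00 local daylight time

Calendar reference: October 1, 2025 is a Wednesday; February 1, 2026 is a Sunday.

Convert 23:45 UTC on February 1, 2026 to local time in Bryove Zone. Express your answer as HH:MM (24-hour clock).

1 October 2025 is a Wednesday, so Mondays fall on 6, 13, 20, 27; the last is October 27.
1 February 2026 is a Sunday, so the first Sunday is February 1.
At the standard offset (UTC+06:45), 23:45 UTC + 6h45m = 06:30 Bryove Zone standard time (rolling into the next day, 2 February 2026).
Daylight saving runs 27 October 2025 – 1 February 2026; the standard-time date in Bryove Zone, February 2, 2026, is outside that window, so Bryove Zone is on standard time at UTC+06:45.
23:45 UTC + 6h45m = 06:30 local (rolling into the next day, 2 February 2026).

06:30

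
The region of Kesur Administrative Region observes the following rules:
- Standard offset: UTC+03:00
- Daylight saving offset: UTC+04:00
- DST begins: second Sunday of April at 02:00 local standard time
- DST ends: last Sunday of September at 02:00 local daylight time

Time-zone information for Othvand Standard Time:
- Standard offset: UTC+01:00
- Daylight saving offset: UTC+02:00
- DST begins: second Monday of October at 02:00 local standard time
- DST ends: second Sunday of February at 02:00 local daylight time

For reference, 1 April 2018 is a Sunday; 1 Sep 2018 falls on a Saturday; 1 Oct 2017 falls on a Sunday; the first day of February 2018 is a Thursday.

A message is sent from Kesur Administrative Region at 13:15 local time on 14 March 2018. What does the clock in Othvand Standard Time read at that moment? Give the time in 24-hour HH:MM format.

11:15

1 April 2018 is a Sunday, so the first Sunday is April 1 and the second is April 8.
1 September 2018 is a Saturday, so Sundays fall on 2, 9, 16, 23, 30; the last is September 30.
14 March 2018 is outside the daylight-saving period (8 April – 30 September), so Kesur Administrative Region is on standard time, UTC+03:00.
13:15 Kesur Administrative Region − 3h = 10:15 UTC.
1 October 2017 is a Sunday, so the first Monday is October 2 and the second is October 9.
1 February 2018 is a Thursday, so the first Sunday is February 4 and the second is February 11.
At the standard offset (UTC+01:00), 10:15 UTC + 1h = 11:15 Othvand Standard Time standard time.
Daylight saving runs 9 October 2017 – 11 February 2018; the standard-time date in Othvand Standard Time, 14 March 2018, is outside that window, so Othvand Standard Time is on standard time at UTC+01:00.
10:15 UTC + 1h = 11:15 Othvand Standard Time.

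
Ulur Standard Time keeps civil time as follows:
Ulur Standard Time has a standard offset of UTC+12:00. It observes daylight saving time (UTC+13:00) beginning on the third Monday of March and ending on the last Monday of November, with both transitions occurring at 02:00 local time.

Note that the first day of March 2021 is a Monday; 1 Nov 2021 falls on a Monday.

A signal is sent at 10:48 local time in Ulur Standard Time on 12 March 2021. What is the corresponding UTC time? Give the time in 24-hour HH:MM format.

22:48

1 March 2021 is a Monday, so the first Monday is March 1 and the third is March 15.
1 November 2021 is a Monday, so Mondays fall on 1, 8, 15, 22, 29; the last is November 29.
12 March 2021 does not fall between 15 March and 29 November, so daylight saving is not in effect and Ulur Standard Time is at UTC+12:00.
10:48 local − 12h = 22:48 UTC (rolling into the previous day, 11 March 2021).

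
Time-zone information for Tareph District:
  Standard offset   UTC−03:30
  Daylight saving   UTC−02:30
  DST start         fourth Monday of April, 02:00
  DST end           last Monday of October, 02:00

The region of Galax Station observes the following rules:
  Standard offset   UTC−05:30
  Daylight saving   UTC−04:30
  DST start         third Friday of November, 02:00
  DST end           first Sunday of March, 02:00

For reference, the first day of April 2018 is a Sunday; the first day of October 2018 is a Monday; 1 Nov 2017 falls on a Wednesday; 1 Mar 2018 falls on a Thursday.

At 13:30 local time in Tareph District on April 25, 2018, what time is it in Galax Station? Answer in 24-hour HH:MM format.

1 April 2018 is a Sunday, so the first Monday is April 2 and the fourth is April 23.
1 October 2018 is a Monday, so Mondays fall on 1, 8, 15, 22, 29; the last is October 29.
Daylight saving runs 23 April – 29 October; April 25, 2018 is inside that window, so Tareph District is at UTC−02:30.
13:30 Tareph District + 2h30m = 16:00 UTC.
1 November 2017 is a Wednesday, so the first Friday is November 3 and the third is November 17.
1 March 2018 is a Thursday, so the first Sunday is March 4.
At the standard offset (UTC−05:30), 16:00 UTC − 5h30m = 10:30 Galax Station standard time.
The standard-time date in Galax Station, April 25, 2018, is outside the daylight-saving period (17 November 2017 – 4 March 2018), so Galax Station is on standard time, UTC−05:30.
16:00 UTC − 5h30m = 10:30 Galax Station.

10:30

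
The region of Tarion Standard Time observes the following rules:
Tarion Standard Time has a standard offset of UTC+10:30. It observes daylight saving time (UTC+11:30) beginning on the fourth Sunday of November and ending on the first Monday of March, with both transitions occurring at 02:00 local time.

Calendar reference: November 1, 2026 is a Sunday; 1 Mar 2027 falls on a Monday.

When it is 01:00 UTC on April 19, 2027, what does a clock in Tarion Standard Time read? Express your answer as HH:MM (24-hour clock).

11:30

1 November 2026 is a Sunday, so the first Sunday is November 1 and the fourth is November 22.
1 March 2027 is a Monday, so the first Monday is March 1.
At the standard offset (UTC+10:30), 01:00 UTC + 10h30m = 11:30 Tarion Standard Time standard time.
Daylight saving runs 22 November 2026 – 1 March 2027; the standard-time date in Tarion Standard Time, April 19, 2027, is outside that window, so Tarion Standard Time is on standard time at UTC+10:30.
01:00 UTC + 10h30m = 11:30 local.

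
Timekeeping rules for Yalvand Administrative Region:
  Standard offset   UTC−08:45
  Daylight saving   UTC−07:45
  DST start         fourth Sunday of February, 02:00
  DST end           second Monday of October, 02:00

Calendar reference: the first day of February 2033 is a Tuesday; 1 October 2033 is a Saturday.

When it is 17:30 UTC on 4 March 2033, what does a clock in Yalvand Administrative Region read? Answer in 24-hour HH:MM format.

1 February 2033 is a Tuesday, so the first Sunday is February 6 and the fourth is February 27.
1 October 2033 is a Saturday, so the first Monday is October 3 and the second is October 10.
At the standard offset (UTC−08:45), 17:30 UTC − 8h45m = 08:45 Yalvand Administrative Region standard time.
Daylight saving runs 27 February – 10 October; the standard-time date in Yalvand Administrative Region, 4 March 2033, is inside that window, so Yalvand Administrative Region is at UTC−07:45.
17:30 UTC − 7h45m = 09:45 local.

09:45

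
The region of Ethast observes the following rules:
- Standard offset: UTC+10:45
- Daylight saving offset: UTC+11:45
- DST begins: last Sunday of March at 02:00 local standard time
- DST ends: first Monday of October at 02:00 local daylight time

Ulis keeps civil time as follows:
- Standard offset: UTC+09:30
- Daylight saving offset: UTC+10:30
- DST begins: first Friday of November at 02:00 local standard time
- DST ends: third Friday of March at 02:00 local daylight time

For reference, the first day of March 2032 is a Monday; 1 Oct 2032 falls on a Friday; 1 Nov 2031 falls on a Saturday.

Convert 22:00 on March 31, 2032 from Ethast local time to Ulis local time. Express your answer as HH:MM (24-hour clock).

1 March 2032 is a Monday, so Sundays fall on 7, 14, 21, 28; the last is March 28.
1 October 2032 is a Friday, so the first Monday is October 4.
Daylight saving runs 28 March – 4 October; March 31, 2032 is inside that window, so Ethast is at UTC+11:45.
22:00 Ethast − 11h45m = 10:15 UTC.
1 November 2031 is a Saturday, so the first Friday is November 7.
1 March 2032 is a Monday, so the first Friday is March 5 and the third is March 19.
At the standard offset (UTC+09:30), 10:15 UTC + 9h30m = 19:45 Ulis standard time.
The standard-time date in Ulis, March 31, 2032, is outside the daylight-saving period (7 November 2031 – 19 March 2032), so Ulis is on standard time, UTC+09:30.
10:15 UTC + 9h30m = 19:45 Ulis.

19:45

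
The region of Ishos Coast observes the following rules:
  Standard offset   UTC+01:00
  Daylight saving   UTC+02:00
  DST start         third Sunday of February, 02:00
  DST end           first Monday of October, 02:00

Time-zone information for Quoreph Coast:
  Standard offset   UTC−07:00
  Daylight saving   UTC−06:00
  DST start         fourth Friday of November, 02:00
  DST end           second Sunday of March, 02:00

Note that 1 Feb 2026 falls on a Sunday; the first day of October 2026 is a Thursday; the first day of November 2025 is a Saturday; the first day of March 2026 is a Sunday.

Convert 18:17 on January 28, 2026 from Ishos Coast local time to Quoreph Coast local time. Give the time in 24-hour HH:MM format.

11:17

1 February 2026 is a Sunday, so the first Sunday is February 1 and the third is February 15.
1 October 2026 is a Thursday, so the first Monday is October 5.
January 28, 2026 does not fall between 15 February and 5 October, so daylight saving is not in effect and Ishos Coast is at UTC+01:00.
18:17 Ishos Coast − 1h = 17:17 UTC.
1 November 2025 is a Saturday, so the first Friday is November 7 and the fourth is November 28.
1 March 2026 is a Sunday, so the first Sunday is March 1 and the second is March 8.
At the standard offset (UTC−07:00), 17:17 UTC − 7h = 10:17 Quoreph Coast standard time.
The standard-time date in Quoreph Coast, January 28, 2026, lies within the daylight-saving period (28 November 2025 – 8 March 2026), so Quoreph Coast is on daylight time, UTC−06:00.
17:17 UTC − 6h = 11:17 Quoreph Coast.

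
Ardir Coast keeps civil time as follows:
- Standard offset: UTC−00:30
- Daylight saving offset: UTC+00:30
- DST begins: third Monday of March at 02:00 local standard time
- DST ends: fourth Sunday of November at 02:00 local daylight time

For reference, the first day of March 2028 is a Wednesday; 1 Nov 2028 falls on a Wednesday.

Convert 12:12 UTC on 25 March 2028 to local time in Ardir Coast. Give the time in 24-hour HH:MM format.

12:42

1 March 2028 is a Wednesday, so the first Monday is March 6 and the third is March 20.
1 November 2028 is a Wednesday, so the first Sunday is November 5 and the fourth is November 26.
At the standard offset (UTC−00:30), 12:12 UTC − 0h30m = 11:42 Ardir Coast standard time.
Daylight saving runs 20 March – 26 November; the standard-time date in Ardir Coast, 25 March 2028, is inside that window, so Ardir Coast is at UTC+00:30.
12:12 UTC + 0h30m = 12:42 local.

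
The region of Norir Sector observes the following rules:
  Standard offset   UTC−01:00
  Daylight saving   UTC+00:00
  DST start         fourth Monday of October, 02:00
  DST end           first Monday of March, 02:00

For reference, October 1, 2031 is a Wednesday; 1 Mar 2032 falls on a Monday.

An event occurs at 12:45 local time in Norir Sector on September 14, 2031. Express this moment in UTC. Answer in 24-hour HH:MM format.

1 October 2031 is a Wednesday, so the first Monday is October 6 and the fourth is October 27.
1 March 2032 is a Monday, so the first Monday is March 1.
Daylight saving runs 27 October 2031 – 1 March 2032; September 14, 2031 is outside that window, so Norir Sector is on standard time at UTC−01:00.
12:45 local + 1h = 13:45 UTC.

13:45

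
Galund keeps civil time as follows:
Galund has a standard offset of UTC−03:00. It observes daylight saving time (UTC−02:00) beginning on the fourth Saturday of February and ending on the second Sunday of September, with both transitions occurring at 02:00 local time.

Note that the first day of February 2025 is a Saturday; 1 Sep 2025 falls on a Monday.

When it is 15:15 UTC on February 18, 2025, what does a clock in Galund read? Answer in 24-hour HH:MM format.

1 February 2025 is a Saturday, so the first Saturday is February 1 and the fourth is February 22.
1 September 2025 is a Monday, so the first Sunday is September 7 and the second is September 14.
At the standard offset (UTC−03:00), 15:15 UTC − 3h = 12:15 Galund standard time.
The standard-time date in Galund, February 18, 2025, does not fall between 22 February and 14 September, so daylight saving is not in effect and Galund is at UTC−03:00.
15:15 UTC − 3h = 12:15 local.

12:15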